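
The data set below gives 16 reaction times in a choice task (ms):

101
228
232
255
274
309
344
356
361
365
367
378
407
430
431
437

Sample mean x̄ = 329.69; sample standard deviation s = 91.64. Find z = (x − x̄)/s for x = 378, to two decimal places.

0.53

z = (378 − 329.69) / 91.64 = 0.53.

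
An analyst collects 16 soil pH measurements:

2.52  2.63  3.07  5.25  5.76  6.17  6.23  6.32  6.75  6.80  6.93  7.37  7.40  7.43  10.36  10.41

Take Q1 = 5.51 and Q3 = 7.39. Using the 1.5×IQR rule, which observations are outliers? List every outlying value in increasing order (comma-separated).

IQR = Q3 − Q1 = 7.39 − 5.51 = 1.88.
Lower fence = Q1 − 1.5·IQR = 5.51 − 2.82 = 2.69.
Upper fence = Q3 + 1.5·IQR = 7.39 + 2.82 = 10.21.
2.52 < 2.69 → outlier.
2.63 < 2.69 → outlier.
10.36 > 10.21 → outlier.
10.41 > 10.21 → outlier.
All remaining values lie within [2.69, 10.21].

2.52, 2.63, 10.36, 10.41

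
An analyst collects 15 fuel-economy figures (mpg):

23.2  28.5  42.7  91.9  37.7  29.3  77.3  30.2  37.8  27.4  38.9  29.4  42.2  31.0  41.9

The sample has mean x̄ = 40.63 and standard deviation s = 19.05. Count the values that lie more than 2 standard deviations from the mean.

Cutoffs: x̄ ± 2s = [2.53, 78.73].
Outside the cutoffs: 91.9.

1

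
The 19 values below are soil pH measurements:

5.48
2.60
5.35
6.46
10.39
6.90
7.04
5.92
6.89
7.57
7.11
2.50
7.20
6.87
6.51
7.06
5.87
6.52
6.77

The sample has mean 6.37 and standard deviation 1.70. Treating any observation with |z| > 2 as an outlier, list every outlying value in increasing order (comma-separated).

2.50, 2.60, 10.39

Cutoffs at x̄ ± 2s: 6.37 ± 2·1.70 = [2.97, 9.77].
2.50: z = -2.28, |z| > 2 → outlier.
2.60: z = -2.22, |z| > 2 → outlier.
10.39: z = 2.36, |z| > 2 → outlier.
Every other value lies within [2.97, 9.77].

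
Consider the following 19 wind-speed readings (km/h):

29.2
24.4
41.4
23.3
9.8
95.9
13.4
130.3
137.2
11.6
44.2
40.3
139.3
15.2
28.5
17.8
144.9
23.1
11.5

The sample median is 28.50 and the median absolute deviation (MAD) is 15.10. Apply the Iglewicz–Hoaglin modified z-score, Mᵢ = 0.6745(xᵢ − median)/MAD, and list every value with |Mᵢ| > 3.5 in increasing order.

130.3, 137.2, 139.3, 144.9

|Mᵢ| > 3.5 ⇔ |xᵢ − 28.50| > 3.5·15.10/0.6745 = 78.35.
So outliers lie outside [-49.85, 106.85].
130.3: M = 4.55 → outlier.
137.2: M = 4.86 → outlier.
139.3: M = 4.95 → outlier.
144.9: M = 5.20 → outlier.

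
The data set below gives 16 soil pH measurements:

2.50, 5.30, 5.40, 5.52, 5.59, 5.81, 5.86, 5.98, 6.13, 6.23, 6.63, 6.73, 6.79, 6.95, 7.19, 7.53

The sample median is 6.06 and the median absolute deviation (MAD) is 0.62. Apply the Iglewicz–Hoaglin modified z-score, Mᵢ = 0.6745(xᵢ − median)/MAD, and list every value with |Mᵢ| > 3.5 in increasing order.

2.50

|Mᵢ| > 3.5 ⇔ |xᵢ − 6.06| > 3.5·0.62/0.6745 = 3.22.
So outliers lie outside [2.84, 9.28].
2.50: M = -3.87 → outlier.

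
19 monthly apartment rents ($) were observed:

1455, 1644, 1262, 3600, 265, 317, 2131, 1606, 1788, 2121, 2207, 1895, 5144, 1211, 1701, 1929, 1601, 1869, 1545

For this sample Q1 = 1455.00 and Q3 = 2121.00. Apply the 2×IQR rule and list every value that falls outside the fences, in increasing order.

3600, 5144

IQR = Q3 − Q1 = 2121.00 − 1455.00 = 666.00.
Lower fence = Q1 − 2·IQR = 1455.00 − 1332.00 = 123.00.
Upper fence = Q3 + 2·IQR = 2121.00 + 1332.00 = 3453.00.
3600 > 3453.00 → outlier.
5144 > 3453.00 → outlier.
All remaining values lie within [123.00, 3453.00].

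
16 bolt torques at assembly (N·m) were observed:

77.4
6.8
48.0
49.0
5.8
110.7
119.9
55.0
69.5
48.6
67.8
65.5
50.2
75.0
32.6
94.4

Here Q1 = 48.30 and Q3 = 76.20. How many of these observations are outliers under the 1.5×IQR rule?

IQR = 27.90; fences at 48.30 − 41.85 = 6.45 and 76.20 + 41.85 = 118.05.
Outside the cutoffs: 5.8, 119.9.

2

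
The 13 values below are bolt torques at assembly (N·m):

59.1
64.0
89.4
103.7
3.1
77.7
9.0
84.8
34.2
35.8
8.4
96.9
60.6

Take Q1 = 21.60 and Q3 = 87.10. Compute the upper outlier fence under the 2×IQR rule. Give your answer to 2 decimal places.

IQR = Q3 − Q1 = 87.10 − 21.60 = 65.50.
Lower fence = Q1 − 2·IQR = 21.60 − 131.00 = -109.40.
Upper fence = Q3 + 2·IQR = 87.10 + 131.00 = 218.10.

218.10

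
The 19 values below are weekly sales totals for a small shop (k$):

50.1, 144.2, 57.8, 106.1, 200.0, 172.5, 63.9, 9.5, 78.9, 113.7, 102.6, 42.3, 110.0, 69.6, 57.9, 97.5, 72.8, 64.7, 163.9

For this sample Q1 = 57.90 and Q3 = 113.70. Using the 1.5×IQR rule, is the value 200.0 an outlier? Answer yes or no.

IQR = Q3 − Q1 = 113.70 − 57.90 = 55.80.
Lower fence = Q1 − 1.5·IQR = 57.90 − 83.70 = -25.80.
Upper fence = Q3 + 1.5·IQR = 113.70 + 83.70 = 197.40.
200.0 lies above the upper fence.

yes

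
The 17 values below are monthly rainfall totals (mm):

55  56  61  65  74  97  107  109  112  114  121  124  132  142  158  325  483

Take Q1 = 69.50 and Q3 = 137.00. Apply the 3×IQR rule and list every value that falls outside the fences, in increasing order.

483

IQR = Q3 − Q1 = 137.00 − 69.50 = 67.50.
Lower fence = Q1 − 3·IQR = 69.50 − 202.50 = -133.00.
Upper fence = Q3 + 3·IQR = 137.00 + 202.50 = 339.50.
483 > 339.50 → outlier.
All remaining values lie within [-133.00, 339.50].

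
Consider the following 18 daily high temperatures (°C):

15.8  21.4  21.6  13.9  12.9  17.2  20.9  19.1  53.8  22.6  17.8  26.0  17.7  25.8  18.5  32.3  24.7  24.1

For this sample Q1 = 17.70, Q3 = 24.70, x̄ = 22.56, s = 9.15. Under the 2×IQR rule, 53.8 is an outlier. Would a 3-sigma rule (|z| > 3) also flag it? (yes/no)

z = (53.8 − 22.56) / 9.15 = 3.41.
|z| = 3.41 > 3.

yes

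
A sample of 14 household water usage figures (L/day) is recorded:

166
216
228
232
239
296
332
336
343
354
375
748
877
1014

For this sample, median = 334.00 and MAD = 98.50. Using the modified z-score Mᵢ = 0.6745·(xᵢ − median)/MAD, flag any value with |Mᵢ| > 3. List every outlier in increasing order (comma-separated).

877, 1014

|Mᵢ| > 3 ⇔ |xᵢ − 334.00| > 3·98.50/0.6745 = 438.10.
So outliers lie outside [-104.10, 772.10].
877: M = 3.72 → outlier.
1014: M = 4.66 → outlier.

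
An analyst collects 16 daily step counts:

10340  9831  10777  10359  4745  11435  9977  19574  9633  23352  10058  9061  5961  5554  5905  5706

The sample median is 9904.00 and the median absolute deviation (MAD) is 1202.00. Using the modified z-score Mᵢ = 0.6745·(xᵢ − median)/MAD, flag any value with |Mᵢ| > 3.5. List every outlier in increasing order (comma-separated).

19574, 23352

|Mᵢ| > 3.5 ⇔ |xᵢ − 9904.00| > 3.5·1202.00/0.6745 = 6237.21.
So outliers lie outside [3666.79, 16141.21].
19574: M = 5.43 → outlier.
23352: M = 7.55 → outlier.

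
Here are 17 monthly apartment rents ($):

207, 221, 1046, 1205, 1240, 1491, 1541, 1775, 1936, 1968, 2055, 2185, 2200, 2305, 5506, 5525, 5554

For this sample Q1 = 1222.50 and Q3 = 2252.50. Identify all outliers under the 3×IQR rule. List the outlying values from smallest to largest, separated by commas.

IQR = Q3 − Q1 = 2252.50 − 1222.50 = 1030.00.
Lower fence = Q1 − 3·IQR = 1222.50 − 3090.00 = -1867.50.
Upper fence = Q3 + 3·IQR = 2252.50 + 3090.00 = 5342.50.
5506 > 5342.50 → outlier.
5525 > 5342.50 → outlier.
5554 > 5342.50 → outlier.
All remaining values lie within [-1867.50, 5342.50].

5506, 5525, 5554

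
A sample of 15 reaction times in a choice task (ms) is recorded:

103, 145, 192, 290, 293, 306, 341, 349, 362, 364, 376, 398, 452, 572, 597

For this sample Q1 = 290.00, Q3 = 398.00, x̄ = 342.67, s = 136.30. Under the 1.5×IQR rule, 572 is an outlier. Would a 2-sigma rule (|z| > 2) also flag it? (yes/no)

no

z = (572 − 342.67) / 136.30 = 1.68.
|z| = 1.68 ≤ 2.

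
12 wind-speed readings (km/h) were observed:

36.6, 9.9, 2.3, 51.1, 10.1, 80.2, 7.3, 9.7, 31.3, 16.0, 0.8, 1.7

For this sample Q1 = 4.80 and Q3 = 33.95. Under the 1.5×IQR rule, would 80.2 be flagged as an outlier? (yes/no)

IQR = Q3 − Q1 = 33.95 − 4.80 = 29.15.
Lower fence = Q1 − 1.5·IQR = 4.80 − 43.725 = -38.925.
Upper fence = Q3 + 1.5·IQR = 33.95 + 43.725 = 77.675.
80.2 lies above the upper fence.

yes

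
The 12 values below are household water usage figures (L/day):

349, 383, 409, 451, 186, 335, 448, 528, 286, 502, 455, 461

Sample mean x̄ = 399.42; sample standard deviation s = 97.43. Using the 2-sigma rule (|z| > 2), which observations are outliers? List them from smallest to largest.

186

Cutoffs at x̄ ± 2s: 399.42 ± 2·97.43 = [204.56, 594.28].
186: z = -2.19, |z| > 2 → outlier.
Every other value lies within [204.56, 594.28].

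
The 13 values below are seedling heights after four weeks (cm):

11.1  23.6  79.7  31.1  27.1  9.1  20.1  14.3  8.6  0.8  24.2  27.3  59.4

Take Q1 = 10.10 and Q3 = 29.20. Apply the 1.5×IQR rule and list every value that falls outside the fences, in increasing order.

IQR = Q3 − Q1 = 29.20 − 10.10 = 19.10.
Lower fence = Q1 − 1.5·IQR = 10.10 − 28.65 = -18.55.
Upper fence = Q3 + 1.5·IQR = 29.20 + 28.65 = 57.85.
59.4 > 57.85 → outlier.
79.7 > 57.85 → outlier.
All remaining values lie within [-18.55, 57.85].

59.4, 79.7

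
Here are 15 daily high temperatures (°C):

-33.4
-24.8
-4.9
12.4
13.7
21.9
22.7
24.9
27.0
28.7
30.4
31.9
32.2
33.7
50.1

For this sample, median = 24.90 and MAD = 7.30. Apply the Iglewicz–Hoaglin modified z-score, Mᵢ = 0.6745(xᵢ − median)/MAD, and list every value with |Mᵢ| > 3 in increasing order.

-33.4, -24.8

|Mᵢ| > 3 ⇔ |xᵢ − 24.90| > 3·7.30/0.6745 = 32.47.
So outliers lie outside [-7.57, 57.37].
-33.4: M = -5.39 → outlier.
-24.8: M = -4.59 → outlier.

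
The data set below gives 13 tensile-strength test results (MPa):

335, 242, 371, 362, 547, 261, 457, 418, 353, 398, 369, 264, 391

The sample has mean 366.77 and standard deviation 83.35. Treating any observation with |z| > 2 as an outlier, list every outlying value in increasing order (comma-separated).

547

Cutoffs at x̄ ± 2s: 366.77 ± 2·83.35 = [200.07, 533.47].
547: z = 2.16, |z| > 2 → outlier.
Every other value lies within [200.07, 533.47].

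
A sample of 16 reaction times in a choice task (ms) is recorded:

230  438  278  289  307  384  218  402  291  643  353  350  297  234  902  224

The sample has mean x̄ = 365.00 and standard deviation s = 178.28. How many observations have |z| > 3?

1

Cutoffs: x̄ ± 3s = [-169.84, 899.84].
Outside the cutoffs: 902.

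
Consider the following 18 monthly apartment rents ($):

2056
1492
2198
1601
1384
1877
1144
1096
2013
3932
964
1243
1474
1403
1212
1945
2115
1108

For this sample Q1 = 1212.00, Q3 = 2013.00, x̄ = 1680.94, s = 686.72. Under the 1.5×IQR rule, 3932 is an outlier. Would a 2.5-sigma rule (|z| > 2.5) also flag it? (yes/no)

yes

z = (3932 − 1680.94) / 686.72 = 3.28.
|z| = 3.28 > 2.5.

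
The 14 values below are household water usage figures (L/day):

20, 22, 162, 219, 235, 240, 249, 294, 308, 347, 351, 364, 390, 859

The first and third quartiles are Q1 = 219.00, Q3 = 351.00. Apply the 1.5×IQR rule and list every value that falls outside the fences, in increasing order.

20, 859

IQR = Q3 − Q1 = 351.00 − 219.00 = 132.00.
Lower fence = Q1 − 1.5·IQR = 219.00 − 198.00 = 21.00.
Upper fence = Q3 + 1.5·IQR = 351.00 + 198.00 = 549.00.
20 < 21.00 → outlier.
859 > 549.00 → outlier.
All remaining values lie within [21.00, 549.00].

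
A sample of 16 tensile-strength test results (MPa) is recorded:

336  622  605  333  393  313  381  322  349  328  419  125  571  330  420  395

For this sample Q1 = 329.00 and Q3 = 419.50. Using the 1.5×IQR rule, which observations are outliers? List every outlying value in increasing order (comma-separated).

IQR = Q3 − Q1 = 419.50 − 329.00 = 90.50.
Lower fence = Q1 − 1.5·IQR = 329.00 − 135.75 = 193.25.
Upper fence = Q3 + 1.5·IQR = 419.50 + 135.75 = 555.25.
125 < 193.25 → outlier.
571 > 555.25 → outlier.
605 > 555.25 → outlier.
622 > 555.25 → outlier.
All remaining values lie within [193.25, 555.25].

125, 571, 605, 622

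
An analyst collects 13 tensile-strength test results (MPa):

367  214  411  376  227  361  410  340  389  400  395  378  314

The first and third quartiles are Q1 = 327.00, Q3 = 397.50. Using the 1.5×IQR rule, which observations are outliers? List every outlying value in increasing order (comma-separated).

214

IQR = Q3 − Q1 = 397.50 − 327.00 = 70.50.
Lower fence = Q1 − 1.5·IQR = 327.00 − 105.75 = 221.25.
Upper fence = Q3 + 1.5·IQR = 397.50 + 105.75 = 503.25.
214 < 221.25 → outlier.
All remaining values lie within [221.25, 503.25].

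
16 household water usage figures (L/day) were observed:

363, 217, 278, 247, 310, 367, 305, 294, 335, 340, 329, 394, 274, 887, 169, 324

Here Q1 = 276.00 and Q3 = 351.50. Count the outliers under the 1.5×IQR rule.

IQR = 75.50; fences at 276.00 − 113.25 = 162.75 and 351.50 + 113.25 = 464.75.
Outside the cutoffs: 887.

1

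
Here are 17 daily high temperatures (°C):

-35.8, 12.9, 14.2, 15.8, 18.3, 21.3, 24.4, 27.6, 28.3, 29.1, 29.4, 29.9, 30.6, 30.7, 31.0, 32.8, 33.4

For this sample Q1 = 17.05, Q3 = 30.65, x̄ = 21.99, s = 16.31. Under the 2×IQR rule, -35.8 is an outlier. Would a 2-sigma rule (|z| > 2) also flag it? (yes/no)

z = (-35.8 − 21.99) / 16.31 = -3.54.
|z| = 3.54 > 2.

yes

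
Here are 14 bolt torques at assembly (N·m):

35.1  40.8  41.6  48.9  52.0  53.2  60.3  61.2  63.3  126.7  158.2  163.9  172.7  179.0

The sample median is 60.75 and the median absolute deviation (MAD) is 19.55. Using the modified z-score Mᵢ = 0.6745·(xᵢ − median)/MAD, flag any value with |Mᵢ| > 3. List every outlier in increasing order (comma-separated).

|Mᵢ| > 3 ⇔ |xᵢ − 60.75| > 3·19.55/0.6745 = 86.95.
So outliers lie outside [-26.20, 147.70].
158.2: M = 3.36 → outlier.
163.9: M = 3.56 → outlier.
172.7: M = 3.86 → outlier.
179.0: M = 4.08 → outlier.

158.2, 163.9, 172.7, 179.0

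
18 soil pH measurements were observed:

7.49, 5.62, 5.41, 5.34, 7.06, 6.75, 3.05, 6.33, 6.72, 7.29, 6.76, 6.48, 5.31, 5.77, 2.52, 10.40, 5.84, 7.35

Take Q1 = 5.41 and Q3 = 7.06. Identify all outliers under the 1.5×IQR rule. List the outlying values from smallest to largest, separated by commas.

2.52, 10.40

IQR = Q3 − Q1 = 7.06 − 5.41 = 1.65.
Lower fence = Q1 − 1.5·IQR = 5.41 − 2.475 = 2.935.
Upper fence = Q3 + 1.5·IQR = 7.06 + 2.475 = 9.535.
2.52 < 2.935 → outlier.
10.40 > 9.535 → outlier.
All remaining values lie within [2.935, 9.535].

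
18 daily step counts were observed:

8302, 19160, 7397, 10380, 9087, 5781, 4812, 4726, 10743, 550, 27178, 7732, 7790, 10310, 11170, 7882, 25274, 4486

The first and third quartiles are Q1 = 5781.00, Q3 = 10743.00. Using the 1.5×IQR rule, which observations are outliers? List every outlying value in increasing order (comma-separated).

IQR = Q3 − Q1 = 10743.00 − 5781.00 = 4962.00.
Lower fence = Q1 − 1.5·IQR = 5781.00 − 7443.00 = -1662.00.
Upper fence = Q3 + 1.5·IQR = 10743.00 + 7443.00 = 18186.00.
19160 > 18186.00 → outlier.
25274 > 18186.00 → outlier.
27178 > 18186.00 → outlier.
All remaining values lie within [-1662.00, 18186.00].

19160, 25274, 27178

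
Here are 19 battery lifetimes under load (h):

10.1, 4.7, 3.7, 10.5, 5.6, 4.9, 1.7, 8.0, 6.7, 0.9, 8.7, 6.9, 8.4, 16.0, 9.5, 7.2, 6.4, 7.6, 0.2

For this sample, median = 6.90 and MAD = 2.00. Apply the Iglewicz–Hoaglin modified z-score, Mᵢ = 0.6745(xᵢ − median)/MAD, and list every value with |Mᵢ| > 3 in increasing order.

|Mᵢ| > 3 ⇔ |xᵢ − 6.90| > 3·2.00/0.6745 = 8.90.
So outliers lie outside [-2.00, 15.80].
16.0: M = 3.07 → outlier.

16.0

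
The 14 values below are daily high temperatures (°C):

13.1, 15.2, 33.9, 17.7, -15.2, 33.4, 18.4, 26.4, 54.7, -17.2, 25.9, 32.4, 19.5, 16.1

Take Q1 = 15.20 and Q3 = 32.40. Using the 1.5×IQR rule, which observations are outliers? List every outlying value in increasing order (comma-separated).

-17.2, -15.2

IQR = Q3 − Q1 = 32.40 − 15.20 = 17.20.
Lower fence = Q1 − 1.5·IQR = 15.20 − 25.80 = -10.60.
Upper fence = Q3 + 1.5·IQR = 32.40 + 25.80 = 58.20.
-17.2 < -10.60 → outlier.
-15.2 < -10.60 → outlier.
All remaining values lie within [-10.60, 58.20].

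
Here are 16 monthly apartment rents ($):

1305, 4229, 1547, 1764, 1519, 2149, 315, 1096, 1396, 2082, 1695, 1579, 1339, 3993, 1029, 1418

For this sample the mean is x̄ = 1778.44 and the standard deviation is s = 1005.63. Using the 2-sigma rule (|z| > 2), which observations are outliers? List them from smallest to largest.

3993, 4229

Cutoffs at x̄ ± 2s: 1778.44 ± 2·1005.63 = [-232.82, 3789.70].
3993: z = 2.20, |z| > 2 → outlier.
4229: z = 2.44, |z| > 2 → outlier.
Every other value lies within [-232.82, 3789.70].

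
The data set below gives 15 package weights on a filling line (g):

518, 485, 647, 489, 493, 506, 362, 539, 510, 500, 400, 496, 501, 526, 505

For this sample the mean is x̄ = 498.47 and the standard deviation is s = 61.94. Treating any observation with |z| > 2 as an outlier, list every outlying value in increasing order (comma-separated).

Cutoffs at x̄ ± 2s: 498.47 ± 2·61.94 = [374.59, 622.35].
362: z = -2.20, |z| > 2 → outlier.
647: z = 2.40, |z| > 2 → outlier.
Every other value lies within [374.59, 622.35].

362, 647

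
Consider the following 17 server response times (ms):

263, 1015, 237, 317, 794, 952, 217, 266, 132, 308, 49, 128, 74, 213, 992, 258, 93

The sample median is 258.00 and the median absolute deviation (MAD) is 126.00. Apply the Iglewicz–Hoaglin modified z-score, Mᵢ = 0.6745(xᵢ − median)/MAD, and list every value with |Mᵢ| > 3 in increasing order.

|Mᵢ| > 3 ⇔ |xᵢ − 258.00| > 3·126.00/0.6745 = 560.42.
So outliers lie outside [-302.42, 818.42].
952: M = 3.72 → outlier.
992: M = 3.93 → outlier.
1015: M = 4.05 → outlier.

952, 992, 1015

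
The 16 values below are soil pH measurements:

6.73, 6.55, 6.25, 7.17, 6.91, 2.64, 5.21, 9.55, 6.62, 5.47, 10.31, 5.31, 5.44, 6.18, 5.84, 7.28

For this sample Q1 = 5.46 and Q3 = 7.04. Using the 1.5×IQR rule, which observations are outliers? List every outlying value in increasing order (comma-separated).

2.64, 9.55, 10.31

IQR = Q3 − Q1 = 7.04 − 5.46 = 1.58.
Lower fence = Q1 − 1.5·IQR = 5.46 − 2.37 = 3.09.
Upper fence = Q3 + 1.5·IQR = 7.04 + 2.37 = 9.41.
2.64 < 3.09 → outlier.
9.55 > 9.41 → outlier.
10.31 > 9.41 → outlier.
All remaining values lie within [3.09, 9.41].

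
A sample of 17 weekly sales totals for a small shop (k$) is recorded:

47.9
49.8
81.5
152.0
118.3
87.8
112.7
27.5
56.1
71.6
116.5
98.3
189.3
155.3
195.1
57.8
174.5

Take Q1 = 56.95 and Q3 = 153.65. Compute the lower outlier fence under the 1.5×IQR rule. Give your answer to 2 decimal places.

IQR = Q3 − Q1 = 153.65 − 56.95 = 96.70.
Lower fence = Q1 − 1.5·IQR = 56.95 − 145.05 = -88.10.
Upper fence = Q3 + 1.5·IQR = 153.65 + 145.05 = 298.70.

-88.10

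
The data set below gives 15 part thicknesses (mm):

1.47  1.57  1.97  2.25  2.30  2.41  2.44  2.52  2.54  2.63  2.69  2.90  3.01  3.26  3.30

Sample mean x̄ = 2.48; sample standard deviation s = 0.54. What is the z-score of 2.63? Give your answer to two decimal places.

z = (2.63 − 2.48) / 0.54 = 0.28.

0.28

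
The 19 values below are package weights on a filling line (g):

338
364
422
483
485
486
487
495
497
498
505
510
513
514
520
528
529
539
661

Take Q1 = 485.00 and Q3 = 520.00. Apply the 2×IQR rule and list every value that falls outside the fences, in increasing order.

338, 364, 661

IQR = Q3 − Q1 = 520.00 − 485.00 = 35.00.
Lower fence = Q1 − 2·IQR = 485.00 − 70.00 = 415.00.
Upper fence = Q3 + 2·IQR = 520.00 + 70.00 = 590.00.
338 < 415.00 → outlier.
364 < 415.00 → outlier.
661 > 590.00 → outlier.
All remaining values lie within [415.00, 590.00].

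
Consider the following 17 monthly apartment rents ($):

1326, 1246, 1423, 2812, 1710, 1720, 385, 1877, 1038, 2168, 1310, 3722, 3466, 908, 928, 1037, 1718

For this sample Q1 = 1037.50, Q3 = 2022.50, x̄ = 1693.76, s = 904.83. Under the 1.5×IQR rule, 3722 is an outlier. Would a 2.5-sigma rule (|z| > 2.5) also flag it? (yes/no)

z = (3722 − 1693.76) / 904.83 = 2.24.
|z| = 2.24 ≤ 2.5.

no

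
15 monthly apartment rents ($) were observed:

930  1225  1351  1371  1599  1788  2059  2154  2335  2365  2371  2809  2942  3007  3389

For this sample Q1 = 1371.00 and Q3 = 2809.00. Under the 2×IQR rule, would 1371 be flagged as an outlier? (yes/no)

IQR = Q3 − Q1 = 2809.00 − 1371.00 = 1438.00.
Lower fence = Q1 − 2·IQR = 1371.00 − 2876.00 = -1505.00.
Upper fence = Q3 + 2·IQR = 2809.00 + 2876.00 = 5685.00.
1371 lies within [-1505.00, 5685.00].

no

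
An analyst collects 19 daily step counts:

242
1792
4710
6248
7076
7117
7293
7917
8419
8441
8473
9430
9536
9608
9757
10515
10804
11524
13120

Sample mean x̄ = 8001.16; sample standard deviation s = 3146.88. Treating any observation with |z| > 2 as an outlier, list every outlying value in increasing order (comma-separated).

242

Cutoffs at x̄ ± 2s: 8001.16 ± 2·3146.88 = [1707.40, 14294.92].
242: z = -2.47, |z| > 2 → outlier.
Every other value lies within [1707.40, 14294.92].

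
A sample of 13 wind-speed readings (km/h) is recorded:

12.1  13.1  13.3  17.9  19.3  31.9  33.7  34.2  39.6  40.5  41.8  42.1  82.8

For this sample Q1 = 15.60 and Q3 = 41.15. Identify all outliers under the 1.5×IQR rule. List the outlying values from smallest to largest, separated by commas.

82.8

IQR = Q3 − Q1 = 41.15 − 15.60 = 25.55.
Lower fence = Q1 − 1.5·IQR = 15.60 − 38.325 = -22.725.
Upper fence = Q3 + 1.5·IQR = 41.15 + 38.325 = 79.475.
82.8 > 79.475 → outlier.
All remaining values lie within [-22.725, 79.475].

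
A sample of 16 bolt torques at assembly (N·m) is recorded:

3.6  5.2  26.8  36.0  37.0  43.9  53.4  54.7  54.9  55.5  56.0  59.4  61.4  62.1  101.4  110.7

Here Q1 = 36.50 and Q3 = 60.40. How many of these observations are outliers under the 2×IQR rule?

IQR = 23.90; fences at 36.50 − 47.80 = -11.30 and 60.40 + 47.80 = 108.20.
Outside the cutoffs: 110.7.

1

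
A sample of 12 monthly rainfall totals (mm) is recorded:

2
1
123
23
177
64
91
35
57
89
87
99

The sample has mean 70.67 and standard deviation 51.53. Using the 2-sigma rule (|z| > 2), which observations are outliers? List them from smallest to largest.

Cutoffs at x̄ ± 2s: 70.67 ± 2·51.53 = [-32.39, 173.73].
177: z = 2.06, |z| > 2 → outlier.
Every other value lies within [-32.39, 173.73].

177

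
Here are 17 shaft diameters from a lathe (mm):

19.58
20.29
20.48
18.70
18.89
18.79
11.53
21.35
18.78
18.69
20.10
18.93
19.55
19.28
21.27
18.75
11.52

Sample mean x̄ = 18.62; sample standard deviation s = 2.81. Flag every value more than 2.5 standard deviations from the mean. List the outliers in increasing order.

11.52, 11.53

Cutoffs at x̄ ± 2.5s: 18.62 ± 2.5·2.81 = [11.595, 25.645].
11.52: z = -2.53, |z| > 2.5 → outlier.
11.53: z = -2.52, |z| > 2.5 → outlier.
Every other value lies within [11.595, 25.645].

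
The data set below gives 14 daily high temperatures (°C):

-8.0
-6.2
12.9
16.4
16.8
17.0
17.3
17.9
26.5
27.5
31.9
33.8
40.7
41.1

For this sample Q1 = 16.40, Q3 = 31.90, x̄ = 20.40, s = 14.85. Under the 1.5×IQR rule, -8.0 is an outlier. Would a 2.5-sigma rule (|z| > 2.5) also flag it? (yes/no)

z = (-8.0 − 20.40) / 14.85 = -1.91.
|z| = 1.91 ≤ 2.5.

no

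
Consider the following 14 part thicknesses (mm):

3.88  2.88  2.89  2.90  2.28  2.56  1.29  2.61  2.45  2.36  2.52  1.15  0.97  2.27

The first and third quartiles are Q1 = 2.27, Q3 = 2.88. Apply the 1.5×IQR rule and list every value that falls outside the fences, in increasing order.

IQR = Q3 − Q1 = 2.88 − 2.27 = 0.61.
Lower fence = Q1 − 1.5·IQR = 2.27 − 0.915 = 1.355.
Upper fence = Q3 + 1.5·IQR = 2.88 + 0.915 = 3.795.
0.97 < 1.355 → outlier.
1.15 < 1.355 → outlier.
1.29 < 1.355 → outlier.
3.88 > 3.795 → outlier.
All remaining values lie within [1.355, 3.795].

0.97, 1.15, 1.29, 3.88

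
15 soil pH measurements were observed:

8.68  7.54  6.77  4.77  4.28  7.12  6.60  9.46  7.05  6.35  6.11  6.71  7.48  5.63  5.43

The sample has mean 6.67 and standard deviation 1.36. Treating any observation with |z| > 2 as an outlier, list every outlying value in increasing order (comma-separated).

Cutoffs at x̄ ± 2s: 6.67 ± 2·1.36 = [3.95, 9.39].
9.46: z = 2.05, |z| > 2 → outlier.
Every other value lies within [3.95, 9.39].

9.46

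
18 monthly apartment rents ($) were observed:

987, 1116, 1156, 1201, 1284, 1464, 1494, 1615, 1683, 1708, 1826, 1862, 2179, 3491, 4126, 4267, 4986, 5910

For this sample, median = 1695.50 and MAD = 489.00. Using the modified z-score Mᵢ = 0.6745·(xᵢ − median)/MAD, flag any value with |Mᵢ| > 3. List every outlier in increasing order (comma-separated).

|Mᵢ| > 3 ⇔ |xᵢ − 1695.50| > 3·489.00/0.6745 = 2174.94.
So outliers lie outside [-479.44, 3870.44].
4126: M = 3.35 → outlier.
4267: M = 3.55 → outlier.
4986: M = 4.54 → outlier.
5910: M = 5.81 → outlier.

4126, 4267, 4986, 5910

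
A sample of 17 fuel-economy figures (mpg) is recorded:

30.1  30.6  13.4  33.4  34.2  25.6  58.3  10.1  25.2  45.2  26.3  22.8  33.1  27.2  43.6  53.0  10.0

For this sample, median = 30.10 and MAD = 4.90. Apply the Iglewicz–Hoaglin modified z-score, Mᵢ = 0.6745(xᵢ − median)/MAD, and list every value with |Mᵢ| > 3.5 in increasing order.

|Mᵢ| > 3.5 ⇔ |xᵢ − 30.10| > 3.5·4.90/0.6745 = 25.43.
So outliers lie outside [4.67, 55.53].
58.3: M = 3.88 → outlier.

58.3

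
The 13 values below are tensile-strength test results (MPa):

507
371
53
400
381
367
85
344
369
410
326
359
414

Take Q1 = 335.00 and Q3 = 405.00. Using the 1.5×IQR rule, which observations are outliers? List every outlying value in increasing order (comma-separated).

53, 85

IQR = Q3 − Q1 = 405.00 − 335.00 = 70.00.
Lower fence = Q1 − 1.5·IQR = 335.00 − 105.00 = 230.00.
Upper fence = Q3 + 1.5·IQR = 405.00 + 105.00 = 510.00.
53 < 230.00 → outlier.
85 < 230.00 → outlier.
All remaining values lie within [230.00, 510.00].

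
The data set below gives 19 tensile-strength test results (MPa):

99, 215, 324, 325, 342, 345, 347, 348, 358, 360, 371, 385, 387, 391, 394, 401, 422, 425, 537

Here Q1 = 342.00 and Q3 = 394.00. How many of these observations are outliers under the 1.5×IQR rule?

IQR = 52.00; fences at 342.00 − 78.00 = 264.00 and 394.00 + 78.00 = 472.00.
Outside the cutoffs: 99, 215, 537.

3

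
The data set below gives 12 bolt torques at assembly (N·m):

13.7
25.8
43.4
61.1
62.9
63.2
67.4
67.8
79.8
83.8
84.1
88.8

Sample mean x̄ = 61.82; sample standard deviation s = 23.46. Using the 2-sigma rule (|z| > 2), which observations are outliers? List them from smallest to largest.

13.7

Cutoffs at x̄ ± 2s: 61.82 ± 2·23.46 = [14.90, 108.74].
13.7: z = -2.05, |z| > 2 → outlier.
Every other value lies within [14.90, 108.74].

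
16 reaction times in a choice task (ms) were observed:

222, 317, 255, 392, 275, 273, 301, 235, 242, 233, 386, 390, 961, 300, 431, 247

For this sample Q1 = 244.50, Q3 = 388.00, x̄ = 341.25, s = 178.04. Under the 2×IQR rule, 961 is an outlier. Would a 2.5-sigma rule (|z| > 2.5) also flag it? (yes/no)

yes

z = (961 − 341.25) / 178.04 = 3.48.
|z| = 3.48 > 2.5.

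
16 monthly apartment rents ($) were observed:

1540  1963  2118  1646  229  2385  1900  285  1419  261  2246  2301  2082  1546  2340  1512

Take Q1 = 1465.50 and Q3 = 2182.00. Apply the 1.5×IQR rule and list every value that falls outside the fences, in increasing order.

229, 261, 285

IQR = Q3 − Q1 = 2182.00 − 1465.50 = 716.50.
Lower fence = Q1 − 1.5·IQR = 1465.50 − 1074.75 = 390.75.
Upper fence = Q3 + 1.5·IQR = 2182.00 + 1074.75 = 3256.75.
229 < 390.75 → outlier.
261 < 390.75 → outlier.
285 < 390.75 → outlier.
All remaining values lie within [390.75, 3256.75].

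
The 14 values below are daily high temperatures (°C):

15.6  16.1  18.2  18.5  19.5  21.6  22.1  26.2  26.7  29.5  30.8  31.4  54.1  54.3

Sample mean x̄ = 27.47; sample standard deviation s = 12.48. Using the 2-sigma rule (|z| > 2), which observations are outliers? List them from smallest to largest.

Cutoffs at x̄ ± 2s: 27.47 ± 2·12.48 = [2.51, 52.43].
54.1: z = 2.13, |z| > 2 → outlier.
54.3: z = 2.15, |z| > 2 → outlier.
Every other value lies within [2.51, 52.43].

54.1, 54.3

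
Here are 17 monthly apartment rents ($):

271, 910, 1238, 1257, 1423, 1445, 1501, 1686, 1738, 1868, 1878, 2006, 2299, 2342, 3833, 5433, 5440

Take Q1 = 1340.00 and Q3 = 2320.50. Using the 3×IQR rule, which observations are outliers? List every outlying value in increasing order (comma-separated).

IQR = Q3 − Q1 = 2320.50 − 1340.00 = 980.50.
Lower fence = Q1 − 3·IQR = 1340.00 − 2941.50 = -1601.50.
Upper fence = Q3 + 3·IQR = 2320.50 + 2941.50 = 5262.00.
5433 > 5262.00 → outlier.
5440 > 5262.00 → outlier.
All remaining values lie within [-1601.50, 5262.00].

5433, 5440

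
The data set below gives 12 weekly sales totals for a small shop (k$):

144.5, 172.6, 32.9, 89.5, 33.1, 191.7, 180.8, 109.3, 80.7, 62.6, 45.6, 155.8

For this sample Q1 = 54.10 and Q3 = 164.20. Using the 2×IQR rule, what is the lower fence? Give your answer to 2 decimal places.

-166.10

IQR = Q3 − Q1 = 164.20 − 54.10 = 110.10.
Lower fence = Q1 − 2·IQR = 54.10 − 220.20 = -166.10.
Upper fence = Q3 + 2·IQR = 164.20 + 220.20 = 384.40.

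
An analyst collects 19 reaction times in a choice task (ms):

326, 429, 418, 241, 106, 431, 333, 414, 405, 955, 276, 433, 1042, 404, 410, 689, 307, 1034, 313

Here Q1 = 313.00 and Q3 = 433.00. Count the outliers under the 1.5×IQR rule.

5

IQR = 120.00; fences at 313.00 − 180.00 = 133.00 and 433.00 + 180.00 = 613.00.
Outside the cutoffs: 106, 689, 955, 1034, 1042.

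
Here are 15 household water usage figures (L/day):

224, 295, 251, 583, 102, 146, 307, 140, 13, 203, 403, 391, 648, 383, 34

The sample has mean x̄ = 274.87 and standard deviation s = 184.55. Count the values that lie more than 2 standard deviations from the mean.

1

Cutoffs: x̄ ± 2s = [-94.23, 643.97].
Outside the cutoffs: 648.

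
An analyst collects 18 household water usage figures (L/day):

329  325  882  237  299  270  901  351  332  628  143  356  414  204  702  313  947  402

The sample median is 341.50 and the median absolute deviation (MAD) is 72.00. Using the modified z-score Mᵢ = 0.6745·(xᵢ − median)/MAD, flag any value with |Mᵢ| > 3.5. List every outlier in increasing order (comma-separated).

882, 901, 947

|Mᵢ| > 3.5 ⇔ |xᵢ − 341.50| > 3.5·72.00/0.6745 = 373.61.
So outliers lie outside [-32.11, 715.11].
882: M = 5.06 → outlier.
901: M = 5.24 → outlier.
947: M = 5.67 → outlier.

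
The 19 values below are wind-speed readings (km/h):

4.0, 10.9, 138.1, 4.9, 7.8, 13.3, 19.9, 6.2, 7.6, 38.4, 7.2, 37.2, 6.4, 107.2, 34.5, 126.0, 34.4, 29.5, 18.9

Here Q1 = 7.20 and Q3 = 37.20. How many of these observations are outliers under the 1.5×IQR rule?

IQR = 30.00; fences at 7.20 − 45.00 = -37.80 and 37.20 + 45.00 = 82.20.
Outside the cutoffs: 107.2, 126.0, 138.1.

3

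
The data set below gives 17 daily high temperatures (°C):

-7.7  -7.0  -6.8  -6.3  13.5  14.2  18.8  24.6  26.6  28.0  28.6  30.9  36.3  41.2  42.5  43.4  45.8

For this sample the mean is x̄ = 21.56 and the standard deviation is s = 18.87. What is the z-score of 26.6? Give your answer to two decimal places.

z = (26.6 − 21.56) / 18.87 = 0.27.

0.27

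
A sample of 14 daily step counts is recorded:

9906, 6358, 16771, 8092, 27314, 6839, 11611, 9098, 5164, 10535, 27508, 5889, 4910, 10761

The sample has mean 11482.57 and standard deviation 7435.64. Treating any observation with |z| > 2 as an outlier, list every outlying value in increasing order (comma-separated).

Cutoffs at x̄ ± 2s: 11482.57 ± 2·7435.64 = [-3388.71, 26353.85].
27314: z = 2.13, |z| > 2 → outlier.
27508: z = 2.16, |z| > 2 → outlier.
Every other value lies within [-3388.71, 26353.85].

27314, 27508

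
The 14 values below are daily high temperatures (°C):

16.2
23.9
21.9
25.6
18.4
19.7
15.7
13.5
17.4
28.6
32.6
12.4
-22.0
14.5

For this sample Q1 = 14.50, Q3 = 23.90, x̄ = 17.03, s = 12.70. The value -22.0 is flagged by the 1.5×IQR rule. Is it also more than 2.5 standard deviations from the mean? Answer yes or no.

z = (-22.0 − 17.03) / 12.70 = -3.07.
|z| = 3.07 > 2.5.

yes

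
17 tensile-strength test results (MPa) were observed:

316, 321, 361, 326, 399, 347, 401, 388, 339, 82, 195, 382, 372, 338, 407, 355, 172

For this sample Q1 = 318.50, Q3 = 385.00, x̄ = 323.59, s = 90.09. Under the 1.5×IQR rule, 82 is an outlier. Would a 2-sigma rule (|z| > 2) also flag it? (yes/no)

yes

z = (82 − 323.59) / 90.09 = -2.68.
|z| = 2.68 > 2.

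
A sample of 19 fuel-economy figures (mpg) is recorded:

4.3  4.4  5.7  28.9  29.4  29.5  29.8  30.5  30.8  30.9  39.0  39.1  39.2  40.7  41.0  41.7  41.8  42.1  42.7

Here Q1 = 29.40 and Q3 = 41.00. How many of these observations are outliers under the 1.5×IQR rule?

IQR = 11.60; fences at 29.40 − 17.40 = 12.00 and 41.00 + 17.40 = 58.40.
Outside the cutoffs: 4.3, 4.4, 5.7.

3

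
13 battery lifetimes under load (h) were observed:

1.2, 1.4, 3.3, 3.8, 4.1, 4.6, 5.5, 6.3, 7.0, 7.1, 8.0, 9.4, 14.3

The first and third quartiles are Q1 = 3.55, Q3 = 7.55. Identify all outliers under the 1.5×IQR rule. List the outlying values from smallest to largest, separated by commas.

14.3

IQR = Q3 − Q1 = 7.55 − 3.55 = 4.00.
Lower fence = Q1 − 1.5·IQR = 3.55 − 6.00 = -2.45.
Upper fence = Q3 + 1.5·IQR = 7.55 + 6.00 = 13.55.
14.3 > 13.55 → outlier.
All remaining values lie within [-2.45, 13.55].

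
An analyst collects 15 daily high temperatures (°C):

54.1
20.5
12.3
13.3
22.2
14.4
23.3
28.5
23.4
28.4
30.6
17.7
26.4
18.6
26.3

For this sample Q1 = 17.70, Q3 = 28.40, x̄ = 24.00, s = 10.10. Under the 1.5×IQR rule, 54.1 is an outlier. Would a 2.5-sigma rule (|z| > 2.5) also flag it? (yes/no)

yes

z = (54.1 − 24.00) / 10.10 = 2.98.
|z| = 2.98 > 2.5.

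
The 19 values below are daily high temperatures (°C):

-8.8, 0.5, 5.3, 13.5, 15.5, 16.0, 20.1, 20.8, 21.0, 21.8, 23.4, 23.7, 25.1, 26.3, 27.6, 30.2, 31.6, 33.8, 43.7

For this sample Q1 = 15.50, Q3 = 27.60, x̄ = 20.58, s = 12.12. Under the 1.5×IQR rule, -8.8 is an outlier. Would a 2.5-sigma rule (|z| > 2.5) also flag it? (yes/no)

z = (-8.8 − 20.58) / 12.12 = -2.42.
|z| = 2.42 ≤ 2.5.

no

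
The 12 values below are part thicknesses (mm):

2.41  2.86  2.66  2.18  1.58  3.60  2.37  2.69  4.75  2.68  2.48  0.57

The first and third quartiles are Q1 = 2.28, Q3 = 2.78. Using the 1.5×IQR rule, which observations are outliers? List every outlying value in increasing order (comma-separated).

IQR = Q3 − Q1 = 2.78 − 2.28 = 0.50.
Lower fence = Q1 − 1.5·IQR = 2.28 − 0.75 = 1.53.
Upper fence = Q3 + 1.5·IQR = 2.78 + 0.75 = 3.53.
0.57 < 1.53 → outlier.
3.60 > 3.53 → outlier.
4.75 > 3.53 → outlier.
All remaining values lie within [1.53, 3.53].

0.57, 3.60, 4.75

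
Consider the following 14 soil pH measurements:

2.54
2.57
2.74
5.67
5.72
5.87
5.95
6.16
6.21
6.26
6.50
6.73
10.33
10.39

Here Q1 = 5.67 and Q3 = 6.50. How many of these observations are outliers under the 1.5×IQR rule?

IQR = 0.83; fences at 5.67 − 1.245 = 4.425 and 6.50 + 1.245 = 7.745.
Outside the cutoffs: 2.54, 2.57, 2.74, 10.33, 10.39.

5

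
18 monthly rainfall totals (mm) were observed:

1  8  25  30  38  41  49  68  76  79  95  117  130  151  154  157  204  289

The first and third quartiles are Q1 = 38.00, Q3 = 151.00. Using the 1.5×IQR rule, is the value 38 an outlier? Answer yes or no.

no

IQR = Q3 − Q1 = 151.00 − 38.00 = 113.00.
Lower fence = Q1 − 1.5·IQR = 38.00 − 169.50 = -131.50.
Upper fence = Q3 + 1.5·IQR = 151.00 + 169.50 = 320.50.
38 lies within [-131.50, 320.50].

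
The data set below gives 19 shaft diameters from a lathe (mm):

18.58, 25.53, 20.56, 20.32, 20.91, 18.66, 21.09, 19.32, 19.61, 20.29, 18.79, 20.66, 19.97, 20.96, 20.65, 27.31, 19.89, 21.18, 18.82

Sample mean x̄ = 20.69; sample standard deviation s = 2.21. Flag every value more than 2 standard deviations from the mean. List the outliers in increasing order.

25.53, 27.31

Cutoffs at x̄ ± 2s: 20.69 ± 2·2.21 = [16.27, 25.11].
25.53: z = 2.19, |z| > 2 → outlier.
27.31: z = 3.00, |z| > 2 → outlier.
Every other value lies within [16.27, 25.11].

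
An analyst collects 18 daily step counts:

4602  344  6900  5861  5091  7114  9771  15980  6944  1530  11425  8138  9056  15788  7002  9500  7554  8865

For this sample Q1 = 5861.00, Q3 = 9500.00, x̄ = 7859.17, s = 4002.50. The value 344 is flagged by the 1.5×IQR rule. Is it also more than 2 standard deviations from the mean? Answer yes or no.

no

z = (344 − 7859.17) / 4002.50 = -1.88.
|z| = 1.88 ≤ 2.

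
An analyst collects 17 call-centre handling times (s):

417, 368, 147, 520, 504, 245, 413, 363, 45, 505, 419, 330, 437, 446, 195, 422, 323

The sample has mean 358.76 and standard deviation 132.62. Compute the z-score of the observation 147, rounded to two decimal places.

z = (147 − 358.76) / 132.62 = -1.60.

-1.60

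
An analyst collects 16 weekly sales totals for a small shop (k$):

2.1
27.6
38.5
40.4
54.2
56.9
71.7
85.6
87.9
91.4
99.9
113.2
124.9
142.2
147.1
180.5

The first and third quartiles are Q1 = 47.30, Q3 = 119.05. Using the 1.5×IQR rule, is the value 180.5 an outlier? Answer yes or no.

no

IQR = Q3 − Q1 = 119.05 − 47.30 = 71.75.
Lower fence = Q1 − 1.5·IQR = 47.30 − 107.625 = -60.325.
Upper fence = Q3 + 1.5·IQR = 119.05 + 107.625 = 226.675.
180.5 lies within [-60.325, 226.675].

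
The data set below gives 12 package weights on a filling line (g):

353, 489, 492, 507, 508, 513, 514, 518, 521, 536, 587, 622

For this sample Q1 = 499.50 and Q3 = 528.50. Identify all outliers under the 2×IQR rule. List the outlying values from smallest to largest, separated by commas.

IQR = Q3 − Q1 = 528.50 − 499.50 = 29.00.
Lower fence = Q1 − 2·IQR = 499.50 − 58.00 = 441.50.
Upper fence = Q3 + 2·IQR = 528.50 + 58.00 = 586.50.
353 < 441.50 → outlier.
587 > 586.50 → outlier.
622 > 586.50 → outlier.
All remaining values lie within [441.50, 586.50].

353, 587, 622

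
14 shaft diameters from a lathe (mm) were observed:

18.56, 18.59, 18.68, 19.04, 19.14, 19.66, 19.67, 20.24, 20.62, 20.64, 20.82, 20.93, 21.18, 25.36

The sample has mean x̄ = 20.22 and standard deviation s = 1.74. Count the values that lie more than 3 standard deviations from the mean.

0

Cutoffs: x̄ ± 3s = [15.00, 25.44].
Every value lies within the cutoffs.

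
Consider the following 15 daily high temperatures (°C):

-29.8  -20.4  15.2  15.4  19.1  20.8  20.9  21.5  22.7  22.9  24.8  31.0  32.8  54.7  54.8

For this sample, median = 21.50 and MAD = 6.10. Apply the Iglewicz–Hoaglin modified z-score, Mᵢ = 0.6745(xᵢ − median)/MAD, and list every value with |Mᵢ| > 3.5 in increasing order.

-29.8, -20.4, 54.7, 54.8

|Mᵢ| > 3.5 ⇔ |xᵢ − 21.50| > 3.5·6.10/0.6745 = 31.65.
So outliers lie outside [-10.15, 53.15].
-29.8: M = -5.67 → outlier.
-20.4: M = -4.63 → outlier.
54.7: M = 3.67 → outlier.
54.8: M = 3.68 → outlier.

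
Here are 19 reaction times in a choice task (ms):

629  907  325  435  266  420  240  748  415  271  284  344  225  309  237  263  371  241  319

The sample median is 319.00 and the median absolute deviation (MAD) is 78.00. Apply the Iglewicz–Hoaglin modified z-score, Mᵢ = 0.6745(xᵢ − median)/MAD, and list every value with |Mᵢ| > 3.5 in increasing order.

|Mᵢ| > 3.5 ⇔ |xᵢ − 319.00| > 3.5·78.00/0.6745 = 404.74.
So outliers lie outside [-85.74, 723.74].
748: M = 3.71 → outlier.
907: M = 5.08 → outlier.

748, 907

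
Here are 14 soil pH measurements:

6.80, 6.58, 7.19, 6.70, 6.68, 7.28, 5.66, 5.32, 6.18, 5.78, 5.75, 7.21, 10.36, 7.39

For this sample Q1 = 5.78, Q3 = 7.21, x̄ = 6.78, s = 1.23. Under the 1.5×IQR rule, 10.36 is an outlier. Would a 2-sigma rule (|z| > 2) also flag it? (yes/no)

z = (10.36 − 6.78) / 1.23 = 2.91.
|z| = 2.91 > 2.

yes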